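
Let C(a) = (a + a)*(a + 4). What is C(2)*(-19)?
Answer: -456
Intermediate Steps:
C(a) = 2*a*(4 + a) (C(a) = (2*a)*(4 + a) = 2*a*(4 + a))
C(2)*(-19) = (2*2*(4 + 2))*(-19) = (2*2*6)*(-19) = 24*(-19) = -456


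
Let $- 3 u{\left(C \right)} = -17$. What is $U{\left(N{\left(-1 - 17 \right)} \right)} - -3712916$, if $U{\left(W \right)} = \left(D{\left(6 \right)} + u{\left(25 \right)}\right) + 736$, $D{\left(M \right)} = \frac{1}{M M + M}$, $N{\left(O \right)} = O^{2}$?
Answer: $\frac{155973623}{42} \approx 3.7137 \cdot 10^{6}$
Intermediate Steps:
$u{\left(C \right)} = \frac{17}{3}$ ($u{\left(C \right)} = \left(- \frac{1}{3}\right) \left(-17\right) = \frac{17}{3}$)
$D{\left(M \right)} = \frac{1}{M + M^{2}}$ ($D{\left(M \right)} = \frac{1}{M^{2} + M} = \frac{1}{M + M^{2}}$)
$U{\left(W \right)} = \frac{31151}{42}$ ($U{\left(W \right)} = \left(\frac{1}{6 \left(1 + 6\right)} + \frac{17}{3}\right) + 736 = \left(\frac{1}{6 \cdot 7} + \frac{17}{3}\right) + 736 = \left(\frac{1}{6} \cdot \frac{1}{7} + \frac{17}{3}\right) + 736 = \left(\frac{1}{42} + \frac{17}{3}\right) + 736 = \frac{239}{42} + 736 = \frac{31151}{42}$)
$U{\left(N{\left(-1 - 17 \right)} \right)} - -3712916 = \frac{31151}{42} - -3712916 = \frac{31151}{42} + 3712916 = \frac{155973623}{42}$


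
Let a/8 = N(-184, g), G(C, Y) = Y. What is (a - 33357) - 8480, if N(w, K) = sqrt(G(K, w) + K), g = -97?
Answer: -41837 + 8*I*sqrt(281) ≈ -41837.0 + 134.1*I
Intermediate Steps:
N(w, K) = sqrt(K + w) (N(w, K) = sqrt(w + K) = sqrt(K + w))
a = 8*I*sqrt(281) (a = 8*sqrt(-97 - 184) = 8*sqrt(-281) = 8*(I*sqrt(281)) = 8*I*sqrt(281) ≈ 134.1*I)
(a - 33357) - 8480 = (8*I*sqrt(281) - 33357) - 8480 = (-33357 + 8*I*sqrt(281)) - 8480 = -41837 + 8*I*sqrt(281)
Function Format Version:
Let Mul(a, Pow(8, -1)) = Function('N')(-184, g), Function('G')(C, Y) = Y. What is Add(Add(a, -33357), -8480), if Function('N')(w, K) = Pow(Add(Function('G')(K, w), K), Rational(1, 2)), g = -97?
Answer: Add(-41837, Mul(8, I, Pow(281, Rational(1, 2)))) ≈ Add(-41837., Mul(134.10, I))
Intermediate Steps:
Function('N')(w, K) = Pow(Add(K, w), Rational(1, 2)) (Function('N')(w, K) = Pow(Add(w, K), Rational(1, 2)) = Pow(Add(K, w), Rational(1, 2)))
a = Mul(8, I, Pow(281, Rational(1, 2))) (a = Mul(8, Pow(Add(-97, -184), Rational(1, 2))) = Mul(8, Pow(-281, Rational(1, 2))) = Mul(8, Mul(I, Pow(281, Rational(1, 2)))) = Mul(8, I, Pow(281, Rational(1, 2))) ≈ Mul(134.10, I))
Add(Add(a, -33357), -8480) = Add(Add(Mul(8, I, Pow(281, Rational(1, 2))), -33357), -8480) = Add(Add(-33357, Mul(8, I, Pow(281, Rational(1, 2)))), -8480) = Add(-41837, Mul(8, I, Pow(281, Rational(1, 2))))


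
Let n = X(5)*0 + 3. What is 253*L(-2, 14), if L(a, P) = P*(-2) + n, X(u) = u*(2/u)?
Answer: -6325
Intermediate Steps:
X(u) = 2
n = 3 (n = 2*0 + 3 = 0 + 3 = 3)
L(a, P) = 3 - 2*P (L(a, P) = P*(-2) + 3 = -2*P + 3 = 3 - 2*P)
253*L(-2, 14) = 253*(3 - 2*14) = 253*(3 - 28) = 253*(-25) = -6325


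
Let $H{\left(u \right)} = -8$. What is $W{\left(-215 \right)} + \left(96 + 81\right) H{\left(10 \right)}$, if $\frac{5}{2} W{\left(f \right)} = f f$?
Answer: $17074$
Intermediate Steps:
$W{\left(f \right)} = \frac{2 f^{2}}{5}$ ($W{\left(f \right)} = \frac{2 f f}{5} = \frac{2 f^{2}}{5}$)
$W{\left(-215 \right)} + \left(96 + 81\right) H{\left(10 \right)} = \frac{2 \left(-215\right)^{2}}{5} + \left(96 + 81\right) \left(-8\right) = \frac{2}{5} \cdot 46225 + 177 \left(-8\right) = 18490 - 1416 = 17074$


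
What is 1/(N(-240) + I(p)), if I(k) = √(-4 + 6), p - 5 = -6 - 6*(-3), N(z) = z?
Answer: -120/28799 - √2/57598 ≈ -0.0041914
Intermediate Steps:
p = 17 (p = 5 + (-6 - 6*(-3)) = 5 + (-6 + 18) = 5 + 12 = 17)
I(k) = √2
1/(N(-240) + I(p)) = 1/(-240 + √2)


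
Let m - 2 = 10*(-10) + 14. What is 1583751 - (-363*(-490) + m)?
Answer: 1405965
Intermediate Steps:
m = -84 (m = 2 + (10*(-10) + 14) = 2 + (-100 + 14) = 2 - 86 = -84)
1583751 - (-363*(-490) + m) = 1583751 - (-363*(-490) - 84) = 1583751 - (177870 - 84) = 1583751 - 1*177786 = 1583751 - 177786 = 1405965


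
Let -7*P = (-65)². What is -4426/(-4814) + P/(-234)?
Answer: 1061113/303282 ≈ 3.4988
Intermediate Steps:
P = -4225/7 (P = -⅐*(-65)² = -⅐*4225 = -4225/7 ≈ -603.57)
-4426/(-4814) + P/(-234) = -4426/(-4814) - 4225/7/(-234) = -4426*(-1/4814) - 4225/7*(-1/234) = 2213/2407 + 325/126 = 1061113/303282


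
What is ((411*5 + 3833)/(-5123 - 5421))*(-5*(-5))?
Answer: -9200/659 ≈ -13.961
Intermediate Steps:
((411*5 + 3833)/(-5123 - 5421))*(-5*(-5)) = ((2055 + 3833)/(-10544))*25 = (5888*(-1/10544))*25 = -368/659*25 = -9200/659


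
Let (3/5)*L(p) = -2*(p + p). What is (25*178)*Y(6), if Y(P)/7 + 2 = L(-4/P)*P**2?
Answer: 4921700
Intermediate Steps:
L(p) = -20*p/3 (L(p) = 5*(-2*(p + p))/3 = 5*(-4*p)/3 = -20*p/3)
Y(P) = -14 + 560*P/3 (Y(P) = -14 + 7*((-(-80)/(3*P))*P**2) = -14 + 7*((80/(3*P))*P**2) = -14 + 7*(80*P/3) = -14 + 560*P/3)
(25*178)*Y(6) = (25*178)*(-14 + (560/3)*6) = 4450*(-14 + 1120) = 4450*1106 = 4921700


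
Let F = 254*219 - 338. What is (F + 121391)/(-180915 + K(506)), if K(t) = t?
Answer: -176679/180409 ≈ -0.97932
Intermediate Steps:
F = 55288 (F = 55626 - 338 = 55288)
(F + 121391)/(-180915 + K(506)) = (55288 + 121391)/(-180915 + 506) = 176679/(-180409) = 176679*(-1/180409) = -176679/180409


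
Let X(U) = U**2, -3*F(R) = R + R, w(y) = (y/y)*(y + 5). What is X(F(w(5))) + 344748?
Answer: 3103132/9 ≈ 3.4479e+5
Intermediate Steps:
w(y) = 5 + y (w(y) = 1*(5 + y) = 5 + y)
F(R) = -2*R/3 (F(R) = -(R + R)/3 = -2*R/3)
X(F(w(5))) + 344748 = (-2*(5 + 5)/3)**2 + 344748 = (-2/3*10)**2 + 344748 = (-20/3)**2 + 344748 = 400/9 + 344748 = 3103132/9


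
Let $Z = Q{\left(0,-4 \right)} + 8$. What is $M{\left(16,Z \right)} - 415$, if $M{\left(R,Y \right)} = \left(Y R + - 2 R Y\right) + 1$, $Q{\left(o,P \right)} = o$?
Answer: $-542$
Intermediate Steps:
$Z = 8$ ($Z = 0 + 8 = 8$)
$M{\left(R,Y \right)} = 1 - R Y$ ($M{\left(R,Y \right)} = \left(R Y - 2 R Y\right) + 1 = - R Y + 1 = 1 - R Y$)
$M{\left(16,Z \right)} - 415 = \left(1 - 16 \cdot 8\right) - 415 = \left(1 - 128\right) - 415 = -127 - 415 = -542$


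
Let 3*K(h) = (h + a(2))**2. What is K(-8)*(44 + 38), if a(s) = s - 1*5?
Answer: 9922/3 ≈ 3307.3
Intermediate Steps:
a(s) = -5 + s (a(s) = s - 5 = -5 + s)
K(h) = (-3 + h)**2/3 (K(h) = (h + (-5 + 2))**2/3 = (h - 3)**2/3 = (-3 + h)**2/3)
K(-8)*(44 + 38) = ((-3 - 8)**2/3)*(44 + 38) = ((1/3)*(-11)**2)*82 = ((1/3)*121)*82 = (121/3)*82 = 9922/3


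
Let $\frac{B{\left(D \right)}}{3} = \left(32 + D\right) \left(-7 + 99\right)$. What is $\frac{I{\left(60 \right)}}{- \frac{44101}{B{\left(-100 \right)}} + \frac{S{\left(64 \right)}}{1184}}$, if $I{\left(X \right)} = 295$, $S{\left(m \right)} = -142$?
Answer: $\frac{102426360}{774227} \approx 132.29$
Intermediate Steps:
$B{\left(D \right)} = 8832 + 276 D$ ($B{\left(D \right)} = 3 \left(32 + D\right) \left(-7 + 99\right) = 3 \left(32 + D\right) 92 = 3 \left(2944 + 92 D\right) = 8832 + 276 D$)
$\frac{I{\left(60 \right)}}{- \frac{44101}{B{\left(-100 \right)}} + \frac{S{\left(64 \right)}}{1184}} = \frac{295}{- \frac{44101}{8832 + 276 \left(-100\right)} - \frac{142}{1184}} = \frac{295}{- \frac{44101}{8832 - 27600} - \frac{71}{592}} = \frac{295}{- \frac{44101}{-18768} - \frac{71}{592}} = \frac{295}{\left(-44101\right) \left(- \frac{1}{18768}\right) - \frac{71}{592}} = \frac{295}{\frac{44101}{18768} - \frac{71}{592}} = \frac{295}{\frac{774227}{347208}} = 295 \cdot \frac{347208}{774227} = \frac{102426360}{774227}$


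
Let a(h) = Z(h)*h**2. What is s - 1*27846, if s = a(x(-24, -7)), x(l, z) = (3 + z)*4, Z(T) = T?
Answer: -31942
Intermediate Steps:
x(l, z) = 12 + 4*z
a(h) = h**3 (a(h) = h*h**2 = h**3)
s = -4096 (s = (12 + 4*(-7))**3 = (12 - 28)**3 = (-16)**3 = -4096)
s - 1*27846 = -4096 - 1*27846 = -4096 - 27846 = -31942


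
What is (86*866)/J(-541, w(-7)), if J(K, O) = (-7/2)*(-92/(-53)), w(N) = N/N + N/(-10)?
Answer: -1973614/161 ≈ -12258.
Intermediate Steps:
w(N) = 1 - N/10 (w(N) = 1 + N*(-1/10) = 1 - N/10)
J(K, O) = -322/53 (J(K, O) = (-7*1/2)*(-92*(-1/53)) = -7/2*92/53 = -322/53)
(86*866)/J(-541, w(-7)) = (86*866)/(-322/53) = 74476*(-53/322) = -1973614/161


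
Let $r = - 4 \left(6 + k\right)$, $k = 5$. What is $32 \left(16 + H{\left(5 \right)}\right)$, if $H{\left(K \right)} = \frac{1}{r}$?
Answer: $\frac{5624}{11} \approx 511.27$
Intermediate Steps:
$r = -44$ ($r = - 4 \left(6 + 5\right) = \left(-4\right) 11 = -44$)
$H{\left(K \right)} = - \frac{1}{44}$ ($H{\left(K \right)} = \frac{1}{-44} = - \frac{1}{44}$)
$32 \left(16 + H{\left(5 \right)}\right) = 32 \left(16 - \frac{1}{44}\right) = 32 \cdot \frac{703}{44} = \frac{5624}{11}$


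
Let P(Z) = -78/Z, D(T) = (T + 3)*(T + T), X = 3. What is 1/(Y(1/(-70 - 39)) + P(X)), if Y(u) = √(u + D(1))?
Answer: -218/5601 - √94939/72813 ≈ -0.043153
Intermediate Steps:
D(T) = 2*T*(3 + T) (D(T) = (3 + T)*(2*T) = 2*T*(3 + T))
Y(u) = √(8 + u) (Y(u) = √(u + 2*1*(3 + 1)) = √(u + 2*1*4) = √(u + 8) = √(8 + u))
1/(Y(1/(-70 - 39)) + P(X)) = 1/(√(8 + 1/(-70 - 39)) - 78/3) = 1/(√(8 + 1/(-109)) - 78*⅓) = 1/(√(8 - 1/109) - 26) = 1/(√(871/109) - 26) = 1/(√94939/109 - 26) = 1/(-26 + √94939/109)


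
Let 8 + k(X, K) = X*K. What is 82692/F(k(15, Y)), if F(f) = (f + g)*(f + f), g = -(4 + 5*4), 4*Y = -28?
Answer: 41346/15481 ≈ 2.6708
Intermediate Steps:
Y = -7 (Y = (¼)*(-28) = -7)
k(X, K) = -8 + K*X (k(X, K) = -8 + X*K = -8 + K*X)
g = -24 (g = -(4 + 20) = -1*24 = -24)
F(f) = 2*f*(-24 + f) (F(f) = (f - 24)*(f + f) = (-24 + f)*(2*f) = 2*f*(-24 + f))
82692/F(k(15, Y)) = 82692/((2*(-8 - 7*15)*(-24 + (-8 - 7*15)))) = 82692/((2*(-8 - 105)*(-24 + (-8 - 105)))) = 82692/((2*(-113)*(-24 - 113))) = 82692/((2*(-113)*(-137))) = 82692/30962 = 82692*(1/30962) = 41346/15481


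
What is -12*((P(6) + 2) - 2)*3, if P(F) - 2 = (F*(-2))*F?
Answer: 2520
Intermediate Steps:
P(F) = 2 - 2*F² (P(F) = 2 + (F*(-2))*F = 2 + (-2*F)*F = 2 - 2*F²)
-12*((P(6) + 2) - 2)*3 = -12*(((2 - 2*6²) + 2) - 2)*3 = -12*(((2 - 2*36) + 2) - 2)*3 = -12*(((2 - 72) + 2) - 2)*3 = -12*((-70 + 2) - 2)*3 = -12*(-68 - 2)*3 = -12*(-70)*3 = 840*3 = 2520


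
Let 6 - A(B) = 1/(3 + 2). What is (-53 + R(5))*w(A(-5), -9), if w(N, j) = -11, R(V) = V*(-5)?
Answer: 858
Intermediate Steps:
R(V) = -5*V
A(B) = 29/5 (A(B) = 6 - 1/(3 + 2) = 6 - 1/5 = 6 - 1*⅕ = 6 - ⅕ = 29/5)
(-53 + R(5))*w(A(-5), -9) = (-53 - 5*5)*(-11) = (-53 - 25)*(-11) = -78*(-11) = 858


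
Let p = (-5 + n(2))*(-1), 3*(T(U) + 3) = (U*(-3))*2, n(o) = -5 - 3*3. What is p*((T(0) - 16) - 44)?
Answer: -1197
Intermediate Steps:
n(o) = -14 (n(o) = -5 - 9 = -14)
T(U) = -3 - 2*U (T(U) = -3 + ((U*(-3))*2)/3 = -3 + (-3*U*2)/3 = -3 + (-6*U)/3 = -3 - 2*U)
p = 19 (p = (-5 - 14)*(-1) = -19*(-1) = 19)
p*((T(0) - 16) - 44) = 19*(((-3 - 2*0) - 16) - 44) = 19*(((-3 + 0) - 16) - 44) = 19*((-3 - 16) - 44) = 19*(-19 - 44) = 19*(-63) = -1197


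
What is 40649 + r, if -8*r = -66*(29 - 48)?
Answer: 161969/4 ≈ 40492.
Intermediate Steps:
r = -627/4 (r = -(-33)*(29 - 48)/4 = -(-33)*(-19)/4 = -⅛*1254 = -627/4 ≈ -156.75)
40649 + r = 40649 - 627/4 = 161969/4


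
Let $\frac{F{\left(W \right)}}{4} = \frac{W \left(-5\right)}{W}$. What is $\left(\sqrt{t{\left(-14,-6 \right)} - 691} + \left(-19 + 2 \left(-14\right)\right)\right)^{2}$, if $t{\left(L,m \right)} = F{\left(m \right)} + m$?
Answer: $\left(47 - i \sqrt{717}\right)^{2} \approx 1492.0 - 2517.0 i$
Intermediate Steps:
$F{\left(W \right)} = -20$ ($F{\left(W \right)} = 4 \frac{W \left(-5\right)}{W} = 4 \frac{\left(-5\right) W}{W} = 4 \left(-5\right) = -20$)
$t{\left(L,m \right)} = -20 + m$
$\left(\sqrt{t{\left(-14,-6 \right)} - 691} + \left(-19 + 2 \left(-14\right)\right)\right)^{2} = \left(\sqrt{\left(-20 - 6\right) - 691} + \left(-19 + 2 \left(-14\right)\right)\right)^{2} = \left(\sqrt{-26 - 691} - 47\right)^{2} = \left(\sqrt{-717} - 47\right)^{2} = \left(i \sqrt{717} - 47\right)^{2} = \left(-47 + i \sqrt{717}\right)^{2}$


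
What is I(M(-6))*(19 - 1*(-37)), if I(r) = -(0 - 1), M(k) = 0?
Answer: 56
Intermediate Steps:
I(r) = 1 (I(r) = -1*(-1) = 1)
I(M(-6))*(19 - 1*(-37)) = 1*(19 - 1*(-37)) = 1*(19 + 37) = 1*56 = 56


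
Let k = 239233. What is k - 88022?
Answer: 151211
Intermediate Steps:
k - 88022 = 239233 - 88022 = 151211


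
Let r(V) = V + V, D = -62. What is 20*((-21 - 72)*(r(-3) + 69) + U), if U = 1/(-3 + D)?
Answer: -1523344/13 ≈ -1.1718e+5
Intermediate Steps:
U = -1/65 (U = 1/(-3 - 62) = 1/(-65) = -1/65 ≈ -0.015385)
r(V) = 2*V
20*((-21 - 72)*(r(-3) + 69) + U) = 20*((-21 - 72)*(2*(-3) + 69) - 1/65) = 20*(-93*(-6 + 69) - 1/65) = 20*(-93*63 - 1/65) = 20*(-5859 - 1/65) = 20*(-380836/65) = -1523344/13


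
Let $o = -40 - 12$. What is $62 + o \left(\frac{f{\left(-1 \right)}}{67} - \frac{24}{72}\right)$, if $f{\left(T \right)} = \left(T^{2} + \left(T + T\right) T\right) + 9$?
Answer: $\frac{14074}{201} \approx 70.02$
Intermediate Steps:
$f{\left(T \right)} = 9 + 3 T^{2}$ ($f{\left(T \right)} = \left(T^{2} + 2 T T\right) + 9 = \left(T^{2} + 2 T^{2}\right) + 9 = 3 T^{2} + 9 = 9 + 3 T^{2}$)
$o = -52$ ($o = -40 - 12 = -52$)
$62 + o \left(\frac{f{\left(-1 \right)}}{67} - \frac{24}{72}\right) = 62 - 52 \left(\frac{9 + 3 \left(-1\right)^{2}}{67} - \frac{24}{72}\right) = 62 - 52 \left(\left(9 + 3 \cdot 1\right) \frac{1}{67} - \frac{1}{3}\right) = 62 - 52 \left(\left(9 + 3\right) \frac{1}{67} - \frac{1}{3}\right) = 62 - 52 \left(12 \cdot \frac{1}{67} - \frac{1}{3}\right) = 62 - 52 \left(\frac{12}{67} - \frac{1}{3}\right) = 62 - - \frac{1612}{201} = 62 + \frac{1612}{201} = \frac{14074}{201}$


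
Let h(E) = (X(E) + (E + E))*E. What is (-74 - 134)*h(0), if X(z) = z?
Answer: 0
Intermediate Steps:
h(E) = 3*E² (h(E) = (E + (E + E))*E = (E + 2*E)*E = (3*E)*E = 3*E²)
(-74 - 134)*h(0) = (-74 - 134)*(3*0²) = -624*0 = -208*0 = 0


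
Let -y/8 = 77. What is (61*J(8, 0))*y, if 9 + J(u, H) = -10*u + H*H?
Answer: 3344264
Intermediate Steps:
y = -616 (y = -8*77 = -616)
J(u, H) = -9 + H² - 10*u (J(u, H) = -9 + (-10*u + H*H) = -9 + (-10*u + H²) = -9 + (H² - 10*u) = -9 + H² - 10*u)
(61*J(8, 0))*y = (61*(-9 + 0² - 10*8))*(-616) = (61*(-9 + 0 - 80))*(-616) = (61*(-89))*(-616) = -5429*(-616) = 3344264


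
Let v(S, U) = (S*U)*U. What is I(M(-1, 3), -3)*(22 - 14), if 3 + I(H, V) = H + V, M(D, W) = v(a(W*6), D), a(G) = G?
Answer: 96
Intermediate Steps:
v(S, U) = S*U**2
M(D, W) = 6*W*D**2 (M(D, W) = (W*6)*D**2 = (6*W)*D**2 = 6*W*D**2)
I(H, V) = -3 + H + V (I(H, V) = -3 + (H + V) = -3 + H + V)
I(M(-1, 3), -3)*(22 - 14) = (-3 + 6*3*(-1)**2 - 3)*(22 - 14) = (-3 + 6*3*1 - 3)*8 = (-3 + 18 - 3)*8 = 12*8 = 96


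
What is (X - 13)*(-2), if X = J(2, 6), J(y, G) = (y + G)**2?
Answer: -102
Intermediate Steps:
J(y, G) = (G + y)**2
X = 64 (X = (6 + 2)**2 = 8**2 = 64)
(X - 13)*(-2) = (64 - 13)*(-2) = 51*(-2) = -102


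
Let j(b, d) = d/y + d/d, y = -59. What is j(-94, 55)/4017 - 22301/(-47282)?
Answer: 5285593031/11205975846 ≈ 0.47168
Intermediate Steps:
j(b, d) = 1 - d/59 (j(b, d) = d/(-59) + d/d = d*(-1/59) + 1 = -d/59 + 1 = 1 - d/59)
j(-94, 55)/4017 - 22301/(-47282) = (1 - 1/59*55)/4017 - 22301/(-47282) = (1 - 55/59)*(1/4017) - 22301*(-1/47282) = (4/59)*(1/4017) + 22301/47282 = 4/237003 + 22301/47282 = 5285593031/11205975846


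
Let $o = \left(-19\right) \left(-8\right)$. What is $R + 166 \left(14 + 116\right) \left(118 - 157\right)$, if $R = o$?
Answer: $-841468$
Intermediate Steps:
$o = 152$
$R = 152$
$R + 166 \left(14 + 116\right) \left(118 - 157\right) = 152 + 166 \left(14 + 116\right) \left(118 - 157\right) = 152 + 166 \cdot 130 \left(-39\right) = 152 + 166 \left(-5070\right) = 152 - 841620 = -841468$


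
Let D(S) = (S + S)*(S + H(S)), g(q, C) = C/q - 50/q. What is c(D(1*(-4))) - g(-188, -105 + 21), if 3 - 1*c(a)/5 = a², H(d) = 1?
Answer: -269377/94 ≈ -2865.7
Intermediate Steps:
g(q, C) = -50/q + C/q
D(S) = 2*S*(1 + S) (D(S) = (S + S)*(S + 1) = (2*S)*(1 + S) = 2*S*(1 + S))
c(a) = 15 - 5*a²
c(D(1*(-4))) - g(-188, -105 + 21) = (15 - 5*64*(1 + 1*(-4))²) - (-50 + (-105 + 21))/(-188) = (15 - 5*64*(1 - 4)²) - (-1)*(-50 - 84)/188 = (15 - 5*(2*(-4)*(-3))²) - (-1)*(-134)/188 = (15 - 5*24²) - 1*67/94 = (15 - 5*576) - 67/94 = (15 - 2880) - 67/94 = -2865 - 67/94 = -269377/94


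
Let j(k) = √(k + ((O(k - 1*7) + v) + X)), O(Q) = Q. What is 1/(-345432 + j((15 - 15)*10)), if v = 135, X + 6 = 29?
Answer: -345432/119323266473 - √151/119323266473 ≈ -2.8950e-6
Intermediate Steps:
X = 23 (X = -6 + 29 = 23)
j(k) = √(151 + 2*k) (j(k) = √(k + (((k - 1*7) + 135) + 23)) = √(k + (((k - 7) + 135) + 23)) = √(k + (((-7 + k) + 135) + 23)) = √(k + ((128 + k) + 23)) = √(k + (151 + k)) = √(151 + 2*k))
1/(-345432 + j((15 - 15)*10)) = 1/(-345432 + √(151 + 2*((15 - 15)*10))) = 1/(-345432 + √(151 + 2*(0*10))) = 1/(-345432 + √(151 + 2*0)) = 1/(-345432 + √(151 + 0)) = 1/(-345432 + √151)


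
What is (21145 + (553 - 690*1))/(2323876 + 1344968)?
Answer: 5252/917211 ≈ 0.0057261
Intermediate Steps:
(21145 + (553 - 690*1))/(2323876 + 1344968) = (21145 + (553 - 690))/3668844 = (21145 - 137)*(1/3668844) = 21008*(1/3668844) = 5252/917211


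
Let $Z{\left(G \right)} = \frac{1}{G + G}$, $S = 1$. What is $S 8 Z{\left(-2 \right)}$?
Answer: $-2$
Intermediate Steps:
$Z{\left(G \right)} = \frac{1}{2 G}$
$S 8 Z{\left(-2 \right)} = 1 \cdot 8 \frac{1}{2 \left(-2\right)} = 8 \cdot \frac{1}{2} \left(- \frac{1}{2}\right) = 8 \left(- \frac{1}{4}\right) = -2$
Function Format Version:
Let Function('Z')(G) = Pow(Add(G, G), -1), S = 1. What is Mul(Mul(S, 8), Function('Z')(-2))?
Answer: -2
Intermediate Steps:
Function('Z')(G) = Mul(Rational(1, 2), Pow(G, -1)) (Function('Z')(G) = Pow(Mul(2, G), -1) = Mul(Rational(1, 2), Pow(G, -1)))
Mul(Mul(S, 8), Function('Z')(-2)) = Mul(Mul(1, 8), Mul(Rational(1, 2), Pow(-2, -1))) = Mul(8, Mul(Rational(1, 2), Rational(-1, 2))) = Mul(8, Rational(-1, 4)) = -2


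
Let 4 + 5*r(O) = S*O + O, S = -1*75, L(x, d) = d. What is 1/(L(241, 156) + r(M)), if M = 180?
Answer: -5/12544 ≈ -0.00039860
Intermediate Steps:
S = -75
r(O) = -⅘ - 74*O/5 (r(O) = -⅘ + (-75*O + O)/5 = -⅘ + (-74*O)/5 = -⅘ - 74*O/5)
1/(L(241, 156) + r(M)) = 1/(156 + (-⅘ - 74/5*180)) = 1/(156 + (-⅘ - 2664)) = 1/(156 - 13324/5) = 1/(-12544/5) = -5/12544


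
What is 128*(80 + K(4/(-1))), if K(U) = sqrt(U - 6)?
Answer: 10240 + 128*I*sqrt(10) ≈ 10240.0 + 404.77*I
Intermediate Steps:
K(U) = sqrt(-6 + U)
128*(80 + K(4/(-1))) = 128*(80 + sqrt(-6 + 4/(-1))) = 128*(80 + sqrt(-6 + 4*(-1))) = 128*(80 + sqrt(-6 - 4)) = 128*(80 + sqrt(-10)) = 128*(80 + I*sqrt(10)) = 10240 + 128*I*sqrt(10)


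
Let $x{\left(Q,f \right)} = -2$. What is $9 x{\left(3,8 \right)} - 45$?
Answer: $-63$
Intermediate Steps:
$9 x{\left(3,8 \right)} - 45 = 9 \left(-2\right) - 45 = -18 - 45 = -63$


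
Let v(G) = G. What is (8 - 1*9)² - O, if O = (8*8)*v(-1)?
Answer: 65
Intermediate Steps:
O = -64 (O = (8*8)*(-1) = 64*(-1) = -64)
(8 - 1*9)² - O = (8 - 1*9)² - 1*(-64) = (8 - 9)² + 64 = (-1)² + 64 = 1 + 64 = 65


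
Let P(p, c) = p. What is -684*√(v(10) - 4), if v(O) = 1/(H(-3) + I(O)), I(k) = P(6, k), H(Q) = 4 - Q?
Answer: -684*I*√663/13 ≈ -1354.8*I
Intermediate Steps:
I(k) = 6
v(O) = 1/13 (v(O) = 1/((4 - 1*(-3)) + 6) = 1/((4 + 3) + 6) = 1/(7 + 6) = 1/13)
-684*√(v(10) - 4) = -684*√(1/13 - 4) = -684*I*√663/13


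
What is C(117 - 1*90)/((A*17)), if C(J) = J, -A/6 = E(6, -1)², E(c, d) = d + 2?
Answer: -9/34 ≈ -0.26471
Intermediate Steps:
E(c, d) = 2 + d
A = -6 (A = -6*(2 - 1)² = -6*1² = -6*1 = -6)
C(117 - 1*90)/((A*17)) = (117 - 1*90)/((-6*17)) = (117 - 90)/(-102) = 27*(-1/102) = -9/34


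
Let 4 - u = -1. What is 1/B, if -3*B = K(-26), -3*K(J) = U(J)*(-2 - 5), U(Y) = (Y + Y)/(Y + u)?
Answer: -27/52 ≈ -0.51923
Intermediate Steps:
u = 5 (u = 4 - 1*(-1) = 4 + 1 = 5)
U(Y) = 2*Y/(5 + Y) (U(Y) = (Y + Y)/(Y + 5) = (2*Y)/(5 + Y) = 2*Y/(5 + Y))
K(J) = 14*J/(3*(5 + J)) (K(J) = -2*J/(5 + J)*(-2 - 5)/3 = -2*J/(5 + J)*(-7)/3 = -(-14)*J/(3*(5 + J)) = 14*J/(3*(5 + J)))
B = -52/27 (B = -14*(-26)/(9*(5 - 26)) = -14*(-26)/(9*(-21)) = -14*(-26)*(-1)/(9*21) = -⅓*52/9 = -52/27 ≈ -1.9259)
1/B = 1/(-52/27) = -27/52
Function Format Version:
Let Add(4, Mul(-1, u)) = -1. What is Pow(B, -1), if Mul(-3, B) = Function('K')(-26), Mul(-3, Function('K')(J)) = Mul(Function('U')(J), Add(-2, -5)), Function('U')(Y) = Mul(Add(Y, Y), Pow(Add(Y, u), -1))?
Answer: Rational(-27, 52) ≈ -0.51923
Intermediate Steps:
u = 5 (u = Add(4, Mul(-1, -1)) = Add(4, 1) = 5)
Function('U')(Y) = Mul(2, Y, Pow(Add(5, Y), -1)) (Function('U')(Y) = Mul(Add(Y, Y), Pow(Add(Y, 5), -1)) = Mul(Mul(2, Y), Pow(Add(5, Y), -1)) = Mul(2, Y, Pow(Add(5, Y), -1)))
Function('K')(J) = Mul(Rational(14, 3), J, Pow(Add(5, J), -1)) (Function('K')(J) = Mul(Rational(-1, 3), Mul(Mul(2, J, Pow(Add(5, J), -1)), Add(-2, -5))) = Mul(Rational(-1, 3), Mul(Mul(2, J, Pow(Add(5, J), -1)), -7)) = Mul(Rational(-1, 3), Mul(-14, J, Pow(Add(5, J), -1))) = Mul(Rational(14, 3), J, Pow(Add(5, J), -1)))
B = Rational(-52, 27) (B = Mul(Rational(-1, 3), Mul(Rational(14, 3), -26, Pow(Add(5, -26), -1))) = Mul(Rational(-1, 3), Mul(Rational(14, 3), -26, Pow(-21, -1))) = Mul(Rational(-1, 3), Mul(Rational(14, 3), -26, Rational(-1, 21))) = Mul(Rational(-1, 3), Rational(52, 9)) = Rational(-52, 27) ≈ -1.9259)
Pow(B, -1) = Pow(Rational(-52, 27), -1) = Rational(-27, 52)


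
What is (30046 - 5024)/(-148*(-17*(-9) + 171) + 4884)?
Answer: -12511/21534 ≈ -0.58099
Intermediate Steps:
(30046 - 5024)/(-148*(-17*(-9) + 171) + 4884) = 25022/(-148*(153 + 171) + 4884) = 25022/(-148*324 + 4884) = 25022/(-47952 + 4884) = 25022/(-43068) = 25022*(-1/43068) = -12511/21534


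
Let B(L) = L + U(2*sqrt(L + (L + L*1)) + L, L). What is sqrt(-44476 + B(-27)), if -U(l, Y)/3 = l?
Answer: sqrt(-44422 - 54*I) ≈ 0.128 - 210.77*I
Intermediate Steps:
U(l, Y) = -3*l
B(L) = -2*L - 6*sqrt(3)*sqrt(L) (B(L) = L - 3*(2*sqrt(L + (L + L*1)) + L) = L - 3*(2*sqrt(L + (L + L)) + L) = L - 3*(2*sqrt(L + 2*L) + L) = L - 3*(2*sqrt(3*L) + L) = L - 3*(2*(sqrt(3)*sqrt(L)) + L) = L - 3*(2*sqrt(3)*sqrt(L) + L) = L - 3*(L + 2*sqrt(3)*sqrt(L)) = L + (-3*L - 6*sqrt(3)*sqrt(L)) = -2*L - 6*sqrt(3)*sqrt(L))
sqrt(-44476 + B(-27)) = sqrt(-44476 + (-2*(-27) - 6*sqrt(3)*sqrt(-27))) = sqrt(-44476 + (54 - 6*sqrt(3)*3*I*sqrt(3))) = sqrt(-44476 + (54 - 54*I)) = sqrt(-44422 - 54*I)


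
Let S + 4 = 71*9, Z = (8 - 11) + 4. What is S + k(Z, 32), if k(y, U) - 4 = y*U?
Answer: 671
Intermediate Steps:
Z = 1 (Z = -3 + 4 = 1)
k(y, U) = 4 + U*y (k(y, U) = 4 + y*U = 4 + U*y)
S = 635 (S = -4 + 71*9 = -4 + 639 = 635)
S + k(Z, 32) = 635 + (4 + 32*1) = 635 + (4 + 32) = 635 + 36 = 671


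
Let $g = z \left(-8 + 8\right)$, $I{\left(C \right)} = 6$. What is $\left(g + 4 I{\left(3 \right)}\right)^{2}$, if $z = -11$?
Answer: $576$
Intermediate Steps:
$g = 0$ ($g = - 11 \left(-8 + 8\right) = \left(-11\right) 0 = 0$)
$\left(g + 4 I{\left(3 \right)}\right)^{2} = \left(0 + 4 \cdot 6\right)^{2} = \left(0 + 24\right)^{2} = 24^{2} = 576$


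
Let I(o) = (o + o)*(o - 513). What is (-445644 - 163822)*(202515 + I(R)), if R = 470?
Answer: -98791391270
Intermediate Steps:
I(o) = 2*o*(-513 + o) (I(o) = (2*o)*(-513 + o) = 2*o*(-513 + o))
(-445644 - 163822)*(202515 + I(R)) = (-445644 - 163822)*(202515 + 2*470*(-513 + 470)) = -609466*(202515 + 2*470*(-43)) = -609466*(202515 - 40420) = -609466*162095 = -98791391270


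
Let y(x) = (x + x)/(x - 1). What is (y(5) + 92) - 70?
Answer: 49/2 ≈ 24.500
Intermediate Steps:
y(x) = 2*x/(-1 + x) (y(x) = (2*x)/(-1 + x) = 2*x/(-1 + x))
(y(5) + 92) - 70 = (2*5/(-1 + 5) + 92) - 70 = (2*5/4 + 92) - 70 = (2*5*(1/4) + 92) - 70 = (5/2 + 92) - 70 = 189/2 - 70 = 49/2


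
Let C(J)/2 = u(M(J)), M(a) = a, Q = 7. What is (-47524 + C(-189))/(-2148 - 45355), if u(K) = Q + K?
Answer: 47888/47503 ≈ 1.0081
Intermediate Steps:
u(K) = 7 + K
C(J) = 14 + 2*J (C(J) = 2*(7 + J) = 14 + 2*J)
(-47524 + C(-189))/(-2148 - 45355) = (-47524 + (14 + 2*(-189)))/(-2148 - 45355) = (-47524 + (14 - 378))/(-47503) = (-47524 - 364)*(-1/47503) = -47888*(-1/47503) = 47888/47503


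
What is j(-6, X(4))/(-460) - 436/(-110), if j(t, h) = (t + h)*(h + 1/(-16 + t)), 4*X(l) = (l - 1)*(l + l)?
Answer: 218/55 ≈ 3.9636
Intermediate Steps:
X(l) = l*(-1 + l)/2 (X(l) = ((l - 1)*(l + l))/4 = ((-1 + l)*(2*l))/4 = (2*l*(-1 + l))/4 = l*(-1 + l)/2)
j(t, h) = (h + t)*(h + 1/(-16 + t))
j(-6, X(4))/(-460) - 436/(-110) = (((1/2)*4*(-1 + 4) - 6 - 16*4*(-1 + 4)**2 + ((1/2)*4*(-1 + 4))*(-6)**2 - 6*4*(-1 + 4)**2 - 16*(1/2)*4*(-1 + 4)*(-6))/(-16 - 6))/(-460) - 436/(-110) = (((1/2)*4*3 - 6 - 16*((1/2)*4*3)**2 + ((1/2)*4*3)*36 - 6*((1/2)*4*3)**2 - 16*(1/2)*4*3*(-6))/(-22))*(-1/460) - 436*(-1/110) = -(6 - 6 - 16*6**2 + 6*36 - 6*6**2 - 16*6*(-6))/22*(-1/460) + 218/55 = -(6 - 6 - 16*36 + 216 - 6*36 + 576)/22*(-1/460) + 218/55 = -(6 - 6 - 576 + 216 - 216 + 576)/22*(-1/460) + 218/55 = -1/22*0*(-1/460) + 218/55 = 0*(-1/460) + 218/55 = 0 + 218/55 = 218/55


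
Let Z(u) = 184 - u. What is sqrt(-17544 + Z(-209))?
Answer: I*sqrt(17151) ≈ 130.96*I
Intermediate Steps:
sqrt(-17544 + Z(-209)) = sqrt(-17544 + (184 - 1*(-209))) = sqrt(-17544 + (184 + 209)) = sqrt(-17544 + 393) = sqrt(-17151) = I*sqrt(17151)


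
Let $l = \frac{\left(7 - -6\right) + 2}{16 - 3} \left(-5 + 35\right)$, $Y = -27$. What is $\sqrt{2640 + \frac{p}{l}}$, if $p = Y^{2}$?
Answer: $\frac{\sqrt{266106}}{10} \approx 51.585$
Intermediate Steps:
$l = \frac{450}{13}$ ($l = \frac{\left(7 + 6\right) + 2}{13} \cdot 30 = \left(13 + 2\right) \frac{1}{13} \cdot 30 = 15 \cdot \frac{1}{13} \cdot 30 = \frac{15}{13} \cdot 30 = \frac{450}{13} \approx 34.615$)
$p = 729$ ($p = \left(-27\right)^{2} = 729$)
$\sqrt{2640 + \frac{p}{l}} = \sqrt{2640 + \frac{729}{\frac{450}{13}}} = \sqrt{2640 + 729 \cdot \frac{13}{450}} = \sqrt{2640 + \frac{1053}{50}} = \sqrt{\frac{133053}{50}} = \frac{\sqrt{266106}}{10}$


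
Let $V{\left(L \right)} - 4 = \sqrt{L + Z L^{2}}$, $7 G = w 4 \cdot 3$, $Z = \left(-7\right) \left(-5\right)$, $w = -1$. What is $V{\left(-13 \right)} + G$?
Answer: $\frac{16}{7} + \sqrt{5902} \approx 79.11$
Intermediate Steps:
$Z = 35$
$G = - \frac{12}{7}$ ($G = \frac{\left(-1\right) 4 \cdot 3}{7} = \frac{\left(-4\right) 3}{7} = \frac{1}{7} \left(-12\right) = - \frac{12}{7} \approx -1.7143$)
$V{\left(L \right)} = 4 + \sqrt{L + 35 L^{2}}$
$V{\left(-13 \right)} + G = \left(4 + \sqrt{- 13 \left(1 + 35 \left(-13\right)\right)}\right) - \frac{12}{7} = \left(4 + \sqrt{- 13 \left(1 - 455\right)}\right) - \frac{12}{7} = \left(4 + \sqrt{\left(-13\right) \left(-454\right)}\right) - \frac{12}{7} = \left(4 + \sqrt{5902}\right) - \frac{12}{7} = \frac{16}{7} + \sqrt{5902}$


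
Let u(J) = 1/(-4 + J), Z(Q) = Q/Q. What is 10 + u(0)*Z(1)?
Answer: 39/4 ≈ 9.7500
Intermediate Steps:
Z(Q) = 1
10 + u(0)*Z(1) = 10 + 1/(-4 + 0) = 10 + 1/(-4) = 10 - 1/4*1 = 10 - 1/4 = 39/4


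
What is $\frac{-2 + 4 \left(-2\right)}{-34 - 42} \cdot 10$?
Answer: $\frac{25}{19} \approx 1.3158$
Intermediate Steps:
$\frac{-2 + 4 \left(-2\right)}{-34 - 42} \cdot 10 = \frac{-2 - 8}{-76} \cdot 10 = \left(- \frac{1}{76}\right) \left(-10\right) 10 = \frac{5}{38} \cdot 10 = \frac{25}{19}$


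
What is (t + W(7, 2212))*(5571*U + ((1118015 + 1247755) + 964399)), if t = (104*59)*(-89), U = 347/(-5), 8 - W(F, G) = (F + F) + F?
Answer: -8037590539836/5 ≈ -1.6075e+12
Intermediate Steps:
W(F, G) = 8 - 3*F (W(F, G) = 8 - ((F + F) + F) = 8 - (2*F + F) = 8 - 3*F)
U = -347/5 (U = 347*(-⅕) = -347/5 ≈ -69.400)
t = -546104 (t = 6136*(-89) = -546104)
(t + W(7, 2212))*(5571*U + ((1118015 + 1247755) + 964399)) = (-546104 + (8 - 3*7))*(5571*(-347/5) + ((1118015 + 1247755) + 964399)) = (-546104 + (8 - 21))*(-1933137/5 + (2365770 + 964399)) = (-546104 - 13)*(-1933137/5 + 3330169) = -546117*14717708/5 = -8037590539836/5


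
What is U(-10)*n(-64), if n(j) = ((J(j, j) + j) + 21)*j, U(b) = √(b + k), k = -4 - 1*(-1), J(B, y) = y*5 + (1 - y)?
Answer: 19072*I*√13 ≈ 68765.0*I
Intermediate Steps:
J(B, y) = 1 + 4*y (J(B, y) = 5*y + (1 - y) = 1 + 4*y)
k = -3 (k = -4 + 1 = -3)
U(b) = √(-3 + b) (U(b) = √(b - 3) = √(-3 + b))
n(j) = j*(22 + 5*j) (n(j) = (((1 + 4*j) + j) + 21)*j = ((1 + 5*j) + 21)*j = (22 + 5*j)*j = j*(22 + 5*j))
U(-10)*n(-64) = √(-3 - 10)*(-64*(22 + 5*(-64))) = √(-13)*(-64*(22 - 320)) = (I*√13)*(-64*(-298)) = (I*√13)*19072 = 19072*I*√13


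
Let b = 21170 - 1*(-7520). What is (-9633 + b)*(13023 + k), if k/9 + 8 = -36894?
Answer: -6080993415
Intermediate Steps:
k = -332118 (k = -72 + 9*(-36894) = -72 - 332046 = -332118)
b = 28690 (b = 21170 + 7520 = 28690)
(-9633 + b)*(13023 + k) = (-9633 + 28690)*(13023 - 332118) = 19057*(-319095) = -6080993415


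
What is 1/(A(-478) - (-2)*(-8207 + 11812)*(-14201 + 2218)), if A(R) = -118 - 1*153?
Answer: -1/86397701 ≈ -1.1574e-8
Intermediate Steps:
A(R) = -271 (A(R) = -118 - 153 = -271)
1/(A(-478) - (-2)*(-8207 + 11812)*(-14201 + 2218)) = 1/(-271 - (-2)*(-8207 + 11812)*(-14201 + 2218)) = 1/(-271 - (-2)*3605*(-11983)) = 1/(-271 - (-2)*(-43198715)) = 1/(-271 - 1*86397430) = 1/(-271 - 86397430) = 1/(-86397701) = -1/86397701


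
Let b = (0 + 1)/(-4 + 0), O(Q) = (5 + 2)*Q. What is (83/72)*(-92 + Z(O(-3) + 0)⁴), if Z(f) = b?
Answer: -1954733/18432 ≈ -106.05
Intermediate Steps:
O(Q) = 7*Q
b = -¼ (b = 1/(-4) = 1*(-¼) = -¼ ≈ -0.25000)
Z(f) = -¼
(83/72)*(-92 + Z(O(-3) + 0)⁴) = (83/72)*(-92 + (-¼)⁴) = (83*(1/72))*(-92 + 1/256) = (83/72)*(-23551/256) = -1954733/18432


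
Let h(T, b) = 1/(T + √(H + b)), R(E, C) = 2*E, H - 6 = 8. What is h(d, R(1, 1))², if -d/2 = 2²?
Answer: 1/16 ≈ 0.062500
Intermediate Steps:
H = 14 (H = 6 + 8 = 14)
d = -8 (d = -2*2² = -2*4 = -8)
h(T, b) = 1/(T + √(14 + b))
h(d, R(1, 1))² = (1/(-8 + √(14 + 2*1)))² = (1/(-8 + √(14 + 2)))² = (1/(-8 + √16))² = (1/(-8 + 4))² = (1/(-4))² = (-¼)² = 1/16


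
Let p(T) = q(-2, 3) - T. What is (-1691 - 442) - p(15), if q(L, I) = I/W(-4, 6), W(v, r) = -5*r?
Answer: -21179/10 ≈ -2117.9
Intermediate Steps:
q(L, I) = -I/30 (q(L, I) = I/((-5*6)) = I/(-30) = I*(-1/30) = -I/30)
p(T) = -1/10 - T (p(T) = -1/30*3 - T = -1/10 - T)
(-1691 - 442) - p(15) = (-1691 - 442) - (-1/10 - 1*15) = -2133 - (-1/10 - 15) = -2133 - 1*(-151/10) = -2133 + 151/10 = -21179/10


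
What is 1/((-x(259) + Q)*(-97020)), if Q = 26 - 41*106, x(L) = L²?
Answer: 1/6927325020 ≈ 1.4436e-10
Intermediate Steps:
Q = -4320 (Q = 26 - 4346 = -4320)
1/((-x(259) + Q)*(-97020)) = 1/(-1*259² - 4320*(-97020)) = -1/97020/(-1*67081 - 4320) = -1/97020/(-67081 - 4320) = -1/97020/(-71401) = -1/71401*(-1/97020) = 1/6927325020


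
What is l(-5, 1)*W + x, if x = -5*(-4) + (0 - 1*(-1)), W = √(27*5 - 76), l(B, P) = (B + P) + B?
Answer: 21 - 9*√59 ≈ -48.130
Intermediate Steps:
l(B, P) = P + 2*B
W = √59 (W = √(135 - 76) = √59 ≈ 7.6811)
x = 21 (x = 20 + (0 + 1) = 20 + 1 = 21)
l(-5, 1)*W + x = (1 + 2*(-5))*√59 + 21 = (1 - 10)*√59 + 21 = -9*√59 + 21 = 21 - 9*√59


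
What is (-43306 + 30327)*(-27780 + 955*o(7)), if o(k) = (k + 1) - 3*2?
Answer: 335766730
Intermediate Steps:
o(k) = -5 + k (o(k) = (1 + k) - 6 = -5 + k)
(-43306 + 30327)*(-27780 + 955*o(7)) = (-43306 + 30327)*(-27780 + 955*(-5 + 7)) = -12979*(-27780 + 955*2) = -12979*(-27780 + 1910) = -12979*(-25870) = 335766730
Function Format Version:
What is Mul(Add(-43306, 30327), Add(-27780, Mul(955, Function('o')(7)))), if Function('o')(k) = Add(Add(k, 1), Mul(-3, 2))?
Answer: 335766730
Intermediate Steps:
Function('o')(k) = Add(-5, k) (Function('o')(k) = Add(Add(1, k), -6) = Add(-5, k))
Mul(Add(-43306, 30327), Add(-27780, Mul(955, Function('o')(7)))) = Mul(Add(-43306, 30327), Add(-27780, Mul(955, Add(-5, 7)))) = Mul(-12979, Add(-27780, Mul(955, 2))) = Mul(-12979, Add(-27780, 1910)) = Mul(-12979, -25870) = 335766730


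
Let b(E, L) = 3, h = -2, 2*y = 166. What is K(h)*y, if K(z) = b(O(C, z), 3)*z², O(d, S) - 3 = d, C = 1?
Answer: 996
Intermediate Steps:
O(d, S) = 3 + d
y = 83 (y = (½)*166 = 83)
K(z) = 3*z²
K(h)*y = (3*(-2)²)*83 = (3*4)*83 = 12*83 = 996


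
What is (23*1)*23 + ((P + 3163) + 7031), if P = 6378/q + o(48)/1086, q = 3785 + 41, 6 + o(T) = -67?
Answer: 22280549119/2077518 ≈ 10725.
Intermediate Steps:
o(T) = -73 (o(T) = -6 - 67 = -73)
q = 3826
P = 3323605/2077518 (P = 6378/3826 - 73/1086 = 6378*(1/3826) - 73*1/1086 = 3189/1913 - 73/1086 = 3323605/2077518 ≈ 1.5998)
(23*1)*23 + ((P + 3163) + 7031) = (23*1)*23 + ((3323605/2077518 + 3163) + 7031) = 23*23 + (6574513039/2077518 + 7031) = 529 + 21181542097/2077518 = 22280549119/2077518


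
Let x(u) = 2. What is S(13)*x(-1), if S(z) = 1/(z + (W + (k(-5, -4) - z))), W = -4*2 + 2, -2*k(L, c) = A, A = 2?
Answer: -2/7 ≈ -0.28571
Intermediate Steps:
k(L, c) = -1 (k(L, c) = -½*2 = -1)
W = -6 (W = -8 + 2 = -6)
S(z) = -⅐ (S(z) = 1/(z + (-6 + (-1 - z))) = 1/(z + (-7 - z)) = 1/(-7) = -⅐)
S(13)*x(-1) = -⅐*2 = -2/7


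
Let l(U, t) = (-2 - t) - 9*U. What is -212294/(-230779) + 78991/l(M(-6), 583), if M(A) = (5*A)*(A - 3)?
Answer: -17589397579/695798685 ≈ -25.279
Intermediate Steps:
M(A) = 5*A*(-3 + A) (M(A) = (5*A)*(-3 + A) = 5*A*(-3 + A))
l(U, t) = -2 - t - 9*U
-212294/(-230779) + 78991/l(M(-6), 583) = -212294/(-230779) + 78991/(-2 - 1*583 - 45*(-6)*(-3 - 6)) = -212294*(-1/230779) + 78991/(-2 - 583 - 45*(-6)*(-9)) = 212294/230779 + 78991/(-2 - 583 - 9*270) = 212294/230779 + 78991/(-2 - 583 - 2430) = 212294/230779 + 78991/(-3015) = 212294/230779 + 78991*(-1/3015) = 212294/230779 - 78991/3015 = -17589397579/695798685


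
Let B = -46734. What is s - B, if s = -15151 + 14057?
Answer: 45640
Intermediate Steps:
s = -1094
s - B = -1094 - 1*(-46734) = -1094 + 46734 = 45640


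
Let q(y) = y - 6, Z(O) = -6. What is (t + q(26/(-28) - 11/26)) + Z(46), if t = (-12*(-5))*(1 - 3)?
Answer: -12135/91 ≈ -133.35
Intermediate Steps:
q(y) = -6 + y
t = -120 (t = 60*(-2) = -120)
(t + q(26/(-28) - 11/26)) + Z(46) = (-120 + (-6 + (26/(-28) - 11/26))) - 6 = (-120 + (-6 + (26*(-1/28) - 11*1/26))) - 6 = (-120 + (-6 + (-13/14 - 11/26))) - 6 = (-120 + (-6 - 123/91)) - 6 = (-120 - 669/91) - 6 = -11589/91 - 6 = -12135/91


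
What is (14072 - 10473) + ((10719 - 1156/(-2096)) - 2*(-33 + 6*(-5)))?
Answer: 7568945/524 ≈ 14445.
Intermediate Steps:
(14072 - 10473) + ((10719 - 1156/(-2096)) - 2*(-33 + 6*(-5))) = 3599 + ((10719 - 1156*(-1/2096)) - 2*(-33 - 30)) = 3599 + ((10719 + 289/524) - 2*(-63)) = 3599 + (5617045/524 + 126) = 3599 + 5683069/524 = 7568945/524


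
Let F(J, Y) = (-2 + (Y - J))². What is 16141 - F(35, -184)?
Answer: -32700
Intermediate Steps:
F(J, Y) = (-2 + Y - J)²
16141 - F(35, -184) = 16141 - (2 + 35 - 1*(-184))² = 16141 - (2 + 35 + 184)² = 16141 - 1*221² = 16141 - 1*48841 = 16141 - 48841 = -32700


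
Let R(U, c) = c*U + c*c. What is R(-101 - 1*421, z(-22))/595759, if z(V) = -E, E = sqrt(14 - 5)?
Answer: 1575/595759 ≈ 0.0026437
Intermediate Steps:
E = 3 (E = sqrt(9) = 3)
z(V) = -3 (z(V) = -1*3 = -3)
R(U, c) = c**2 + U*c (R(U, c) = U*c + c**2 = c**2 + U*c)
R(-101 - 1*421, z(-22))/595759 = -3*((-101 - 1*421) - 3)/595759 = -3*((-101 - 421) - 3)*(1/595759) = -3*(-522 - 3)*(1/595759) = -3*(-525)*(1/595759) = 1575*(1/595759) = 1575/595759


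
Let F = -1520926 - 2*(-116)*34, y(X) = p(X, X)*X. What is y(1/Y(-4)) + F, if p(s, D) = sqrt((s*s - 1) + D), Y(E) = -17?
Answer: -1513038 - I*sqrt(305)/289 ≈ -1.513e+6 - 0.06043*I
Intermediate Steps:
p(s, D) = sqrt(-1 + D + s**2) (p(s, D) = sqrt((s**2 - 1) + D) = sqrt((-1 + s**2) + D) = sqrt(-1 + D + s**2))
y(X) = X*sqrt(-1 + X + X**2) (y(X) = sqrt(-1 + X + X**2)*X = X*sqrt(-1 + X + X**2))
F = -1513038 (F = -1520926 + 232*34 = -1520926 + 7888 = -1513038)
y(1/Y(-4)) + F = sqrt(-1 + 1/(-17) + (1/(-17))**2)/(-17) - 1513038 = -sqrt(-1 - 1/17 + (-1/17)**2)/17 - 1513038 = -sqrt(-1 - 1/17 + 1/289)/17 - 1513038 = -I*sqrt(305)/289 - 1513038 = -1513038 - I*sqrt(305)/289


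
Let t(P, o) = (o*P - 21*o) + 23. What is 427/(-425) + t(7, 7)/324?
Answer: -56741/45900 ≈ -1.2362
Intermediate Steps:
t(P, o) = 23 - 21*o + P*o (t(P, o) = (P*o - 21*o) + 23 = (-21*o + P*o) + 23 = 23 - 21*o + P*o)
427/(-425) + t(7, 7)/324 = 427/(-425) + (23 - 21*7 + 7*7)/324 = 427*(-1/425) + (23 - 147 + 49)*(1/324) = -427/425 - 75*1/324 = -427/425 - 25/108 = -56741/45900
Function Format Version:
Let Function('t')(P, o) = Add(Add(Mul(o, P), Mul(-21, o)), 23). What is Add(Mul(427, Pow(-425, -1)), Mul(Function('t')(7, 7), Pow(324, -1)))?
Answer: Rational(-56741, 45900) ≈ -1.2362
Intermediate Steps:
Function('t')(P, o) = Add(23, Mul(-21, o), Mul(P, o)) (Function('t')(P, o) = Add(Add(Mul(P, o), Mul(-21, o)), 23) = Add(Add(Mul(-21, o), Mul(P, o)), 23) = Add(23, Mul(-21, o), Mul(P, o)))
Add(Mul(427, Pow(-425, -1)), Mul(Function('t')(7, 7), Pow(324, -1))) = Add(Mul(427, Pow(-425, -1)), Mul(Add(23, Mul(-21, 7), Mul(7, 7)), Pow(324, -1))) = Add(Mul(427, Rational(-1, 425)), Mul(Add(23, -147, 49), Rational(1, 324))) = Add(Rational(-427, 425), Mul(-75, Rational(1, 324))) = Add(Rational(-427, 425), Rational(-25, 108)) = Rational(-56741, 45900)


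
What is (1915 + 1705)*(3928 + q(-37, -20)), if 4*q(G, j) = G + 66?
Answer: 14245605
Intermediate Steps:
q(G, j) = 33/2 + G/4 (q(G, j) = (G + 66)/4 = (66 + G)/4 = 33/2 + G/4)
(1915 + 1705)*(3928 + q(-37, -20)) = (1915 + 1705)*(3928 + (33/2 + (1/4)*(-37))) = 3620*(3928 + (33/2 - 37/4)) = 3620*(3928 + 29/4) = 3620*(15741/4) = 14245605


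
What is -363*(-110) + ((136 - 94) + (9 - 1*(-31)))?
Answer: 40012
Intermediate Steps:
-363*(-110) + ((136 - 94) + (9 - 1*(-31))) = 39930 + (42 + (9 + 31)) = 39930 + (42 + 40) = 39930 + 82 = 40012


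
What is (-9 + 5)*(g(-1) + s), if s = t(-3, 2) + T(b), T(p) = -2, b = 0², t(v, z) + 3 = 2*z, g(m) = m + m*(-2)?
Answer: 0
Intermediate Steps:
g(m) = -m (g(m) = m - 2*m = -m)
t(v, z) = -3 + 2*z
b = 0
s = -1 (s = (-3 + 2*2) - 2 = (-3 + 4) - 2 = 1 - 2 = -1)
(-9 + 5)*(g(-1) + s) = (-9 + 5)*(-1*(-1) - 1) = -4*(1 - 1) = -4*0 = 0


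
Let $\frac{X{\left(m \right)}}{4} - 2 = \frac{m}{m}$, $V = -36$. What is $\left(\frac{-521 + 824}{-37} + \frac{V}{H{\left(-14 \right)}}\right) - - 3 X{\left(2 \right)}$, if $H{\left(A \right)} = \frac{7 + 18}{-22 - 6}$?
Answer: $\frac{63021}{925} \approx 68.131$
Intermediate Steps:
$H{\left(A \right)} = - \frac{25}{28}$ ($H{\left(A \right)} = \frac{25}{-28} = 25 \left(- \frac{1}{28}\right) = - \frac{25}{28}$)
$X{\left(m \right)} = 12$ ($X{\left(m \right)} = 8 + 4 \frac{m}{m} = 8 + 4 \cdot 1 = 8 + 4 = 12$)
$\left(\frac{-521 + 824}{-37} + \frac{V}{H{\left(-14 \right)}}\right) - - 3 X{\left(2 \right)} = \left(\frac{-521 + 824}{-37} - \frac{36}{- \frac{25}{28}}\right) - \left(-3\right) 12 = \left(303 \left(- \frac{1}{37}\right) - - \frac{1008}{25}\right) - -36 = \left(- \frac{303}{37} + \frac{1008}{25}\right) + 36 = \frac{29721}{925} + 36 = \frac{63021}{925}$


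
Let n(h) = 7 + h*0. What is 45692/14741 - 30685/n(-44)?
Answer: -452007741/103187 ≈ -4380.5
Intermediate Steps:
n(h) = 7 (n(h) = 7 + 0 = 7)
45692/14741 - 30685/n(-44) = 45692/14741 - 30685/7 = -452007741/103187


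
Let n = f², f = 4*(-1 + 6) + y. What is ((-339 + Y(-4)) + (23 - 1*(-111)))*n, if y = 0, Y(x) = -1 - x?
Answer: -80800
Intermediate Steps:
f = 20 (f = 4*(-1 + 6) + 0 = 4*5 + 0 = 20 + 0 = 20)
n = 400 (n = 20² = 400)
((-339 + Y(-4)) + (23 - 1*(-111)))*n = ((-339 + (-1 - 1*(-4))) + (23 - 1*(-111)))*400 = ((-339 + (-1 + 4)) + (23 + 111))*400 = ((-339 + 3) + 134)*400 = (-336 + 134)*400 = -202*400 = -80800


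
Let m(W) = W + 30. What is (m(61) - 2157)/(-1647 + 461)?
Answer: 1033/593 ≈ 1.7420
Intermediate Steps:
m(W) = 30 + W
(m(61) - 2157)/(-1647 + 461) = ((30 + 61) - 2157)/(-1647 + 461) = (91 - 2157)/(-1186) = -2066*(-1/1186) = 1033/593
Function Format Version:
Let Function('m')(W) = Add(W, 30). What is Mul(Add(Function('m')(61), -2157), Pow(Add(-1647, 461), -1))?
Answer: Rational(1033, 593) ≈ 1.7420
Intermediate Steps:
Function('m')(W) = Add(30, W)
Mul(Add(Function('m')(61), -2157), Pow(Add(-1647, 461), -1)) = Mul(Add(Add(30, 61), -2157), Pow(Add(-1647, 461), -1)) = Mul(Add(91, -2157), Pow(-1186, -1)) = Mul(-2066, Rational(-1, 1186)) = Rational(1033, 593)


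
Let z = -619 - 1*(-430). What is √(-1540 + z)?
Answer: I*√1729 ≈ 41.581*I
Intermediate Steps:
z = -189 (z = -619 + 430 = -189)
√(-1540 + z) = √(-1540 - 189) = √(-1729) = I*√1729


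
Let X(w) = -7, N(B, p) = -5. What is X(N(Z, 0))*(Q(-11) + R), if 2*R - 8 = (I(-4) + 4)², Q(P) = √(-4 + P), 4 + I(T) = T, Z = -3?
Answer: -84 - 7*I*√15 ≈ -84.0 - 27.111*I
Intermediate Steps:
I(T) = -4 + T
R = 12 (R = 4 + ((-4 - 4) + 4)²/2 = 4 + (-8 + 4)²/2 = 4 + (½)*(-4)² = 4 + (½)*16 = 4 + 8 = 12)
X(N(Z, 0))*(Q(-11) + R) = -7*(√(-4 - 11) + 12) = -7*(√(-15) + 12) = -7*(I*√15 + 12) = -7*(12 + I*√15) = -84 - 7*I*√15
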